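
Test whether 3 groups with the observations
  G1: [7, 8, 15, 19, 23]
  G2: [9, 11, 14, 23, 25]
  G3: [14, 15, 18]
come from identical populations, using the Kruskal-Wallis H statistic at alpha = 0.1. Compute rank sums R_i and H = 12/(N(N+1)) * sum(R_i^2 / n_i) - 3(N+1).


Step 1: Combine all N = 13 observations and assign midranks.
sorted (value, group, rank): (7,G1,1), (8,G1,2), (9,G2,3), (11,G2,4), (14,G2,5.5), (14,G3,5.5), (15,G1,7.5), (15,G3,7.5), (18,G3,9), (19,G1,10), (23,G1,11.5), (23,G2,11.5), (25,G2,13)
Step 2: Sum ranks within each group.
R_1 = 32 (n_1 = 5)
R_2 = 37 (n_2 = 5)
R_3 = 22 (n_3 = 3)
Step 3: H = 12/(N(N+1)) * sum(R_i^2/n_i) - 3(N+1)
     = 12/(13*14) * (32^2/5 + 37^2/5 + 22^2/3) - 3*14
     = 0.065934 * 639.933 - 42
     = 0.193407.
Step 4: Ties present; correction factor C = 1 - 18/(13^3 - 13) = 0.991758. Corrected H = 0.193407 / 0.991758 = 0.195014.
Step 5: Under H0, H ~ chi^2(2); p-value = 0.907096.
Step 6: alpha = 0.1. fail to reject H0.

H = 0.1950, df = 2, p = 0.907096, fail to reject H0.


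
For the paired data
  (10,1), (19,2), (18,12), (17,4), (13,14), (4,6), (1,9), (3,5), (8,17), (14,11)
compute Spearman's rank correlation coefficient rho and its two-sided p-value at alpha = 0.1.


Step 1: Rank x and y separately (midranks; no ties here).
rank(x): 10->5, 19->10, 18->9, 17->8, 13->6, 4->3, 1->1, 3->2, 8->4, 14->7
rank(y): 1->1, 2->2, 12->8, 4->3, 14->9, 6->5, 9->6, 5->4, 17->10, 11->7
Step 2: d_i = R_x(i) - R_y(i); compute d_i^2.
  (5-1)^2=16, (10-2)^2=64, (9-8)^2=1, (8-3)^2=25, (6-9)^2=9, (3-5)^2=4, (1-6)^2=25, (2-4)^2=4, (4-10)^2=36, (7-7)^2=0
sum(d^2) = 184.
Step 3: rho = 1 - 6*184 / (10*(10^2 - 1)) = 1 - 1104/990 = -0.115152.
Step 4: Under H0, t = rho * sqrt((n-2)/(1-rho^2)) = -0.3279 ~ t(8).
Step 5: Two-sided p-value from the t-distribution with 8 df = 0.751420.
Step 6: alpha = 0.1. fail to reject H0.

rho = -0.1152, p = 0.751420, fail to reject H0 at alpha = 0.1.


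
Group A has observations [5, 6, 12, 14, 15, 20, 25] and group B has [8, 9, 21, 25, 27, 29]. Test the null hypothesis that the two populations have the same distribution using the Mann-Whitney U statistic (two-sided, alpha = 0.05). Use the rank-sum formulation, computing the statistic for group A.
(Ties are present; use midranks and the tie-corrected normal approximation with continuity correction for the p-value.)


Step 1: Combine and sort all 13 observations; assign midranks.
sorted (value, group): (5,X), (6,X), (8,Y), (9,Y), (12,X), (14,X), (15,X), (20,X), (21,Y), (25,X), (25,Y), (27,Y), (29,Y)
ranks: 5->1, 6->2, 8->3, 9->4, 12->5, 14->6, 15->7, 20->8, 21->9, 25->10.5, 25->10.5, 27->12, 29->13
Step 2: Rank sum for X: R1 = 1 + 2 + 5 + 6 + 7 + 8 + 10.5 = 39.5.
Step 3: U_X = R1 - n1(n1+1)/2 = 39.5 - 7*8/2 = 39.5 - 28 = 11.5.
       U_Y = n1*n2 - U_X = 42 - 11.5 = 30.5.
Step 4: Ties are present, so use the tie-corrected normal approximation (with continuity correction) for the p-value.
Step 5: p-value = 0.197926; compare to alpha = 0.05. fail to reject H0.

U_X = 11.5, p = 0.197926, fail to reject H0 at alpha = 0.05.


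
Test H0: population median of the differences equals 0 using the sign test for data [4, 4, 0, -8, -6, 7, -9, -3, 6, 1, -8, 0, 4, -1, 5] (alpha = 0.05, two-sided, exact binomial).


Step 1: Discard zero differences. Original n = 15; n_eff = number of nonzero differences = 13.
Nonzero differences (with sign): +4, +4, -8, -6, +7, -9, -3, +6, +1, -8, +4, -1, +5
Step 2: Count signs: positive = 7, negative = 6.
Step 3: Under H0: P(positive) = 0.5, so the number of positives S ~ Bin(13, 0.5).
Step 4: Two-sided exact p-value = sum of Bin(13,0.5) probabilities at or below the observed probability = 1.000000.
Step 5: alpha = 0.05. fail to reject H0.

n_eff = 13, pos = 7, neg = 6, p = 1.000000, fail to reject H0.


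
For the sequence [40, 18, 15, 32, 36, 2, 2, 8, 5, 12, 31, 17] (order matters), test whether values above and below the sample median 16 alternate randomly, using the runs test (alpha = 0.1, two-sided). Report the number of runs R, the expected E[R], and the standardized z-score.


Step 1: Compute median = 16; label A = above, B = below.
Labels in order: AABAABBBBBAA  (n_A = 6, n_B = 6)
Step 2: Count runs R = 5.
Step 3: Under H0 (random ordering), E[R] = 2*n_A*n_B/(n_A+n_B) + 1 = 2*6*6/12 + 1 = 7.0000.
        Var[R] = 2*n_A*n_B*(2*n_A*n_B - n_A - n_B) / ((n_A+n_B)^2 * (n_A+n_B-1)) = 4320/1584 = 2.7273.
        SD[R] = 1.6514.
Step 4: Continuity-corrected z = (R + 0.5 - E[R]) / SD[R] = (5 + 0.5 - 7.0000) / 1.6514 = -0.9083.
Step 5: Two-sided p-value via normal approximation = 2*(1 - Phi(|z|)) = 0.363722.
Step 6: alpha = 0.1. fail to reject H0.

R = 5, z = -0.9083, p = 0.363722, fail to reject H0.


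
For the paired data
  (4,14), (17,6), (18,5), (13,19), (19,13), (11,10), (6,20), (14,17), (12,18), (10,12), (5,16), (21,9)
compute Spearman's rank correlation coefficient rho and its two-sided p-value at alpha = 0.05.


Step 1: Rank x and y separately (midranks; no ties here).
rank(x): 4->1, 17->9, 18->10, 13->7, 19->11, 11->5, 6->3, 14->8, 12->6, 10->4, 5->2, 21->12
rank(y): 14->7, 6->2, 5->1, 19->11, 13->6, 10->4, 20->12, 17->9, 18->10, 12->5, 16->8, 9->3
Step 2: d_i = R_x(i) - R_y(i); compute d_i^2.
  (1-7)^2=36, (9-2)^2=49, (10-1)^2=81, (7-11)^2=16, (11-6)^2=25, (5-4)^2=1, (3-12)^2=81, (8-9)^2=1, (6-10)^2=16, (4-5)^2=1, (2-8)^2=36, (12-3)^2=81
sum(d^2) = 424.
Step 3: rho = 1 - 6*424 / (12*(12^2 - 1)) = 1 - 2544/1716 = -0.482517.
Step 4: Under H0, t = rho * sqrt((n-2)/(1-rho^2)) = -1.7421 ~ t(10).
Step 5: Two-sided p-value from the t-distribution with 10 df = 0.112109.
Step 6: alpha = 0.05. fail to reject H0.

rho = -0.4825, p = 0.112109, fail to reject H0 at alpha = 0.05.


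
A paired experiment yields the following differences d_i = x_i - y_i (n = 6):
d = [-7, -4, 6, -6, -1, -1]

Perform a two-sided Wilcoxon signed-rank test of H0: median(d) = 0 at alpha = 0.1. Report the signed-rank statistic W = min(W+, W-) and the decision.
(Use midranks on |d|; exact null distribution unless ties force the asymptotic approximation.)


Step 1: Drop any zero differences (none here) and take |d_i|.
|d| = [7, 4, 6, 6, 1, 1]
Step 2: Midrank |d_i| (ties get averaged ranks).
ranks: |7|->6, |4|->3, |6|->4.5, |6|->4.5, |1|->1.5, |1|->1.5
Step 3: Attach original signs; sum ranks with positive sign and with negative sign.
W+ = 4.5 = 4.5
W- = 6 + 3 + 4.5 + 1.5 + 1.5 = 16.5
(Check: W+ + W- = 21 should equal n(n+1)/2 = 21.)
Step 4: Test statistic W = min(W+, W-) = 4.5.
Step 5: Ties in |d|, so use the tie-corrected normal approximation.
        E[W] = n(n+1)/4 = 6*7/4 = 10.5.
        Tie groups: |d|=1 (t=2), |d|=6 (t=2); sum(t^3 - t) = 12.
        Var[W] = n(n+1)(2n+1)/24 - sum(t^3-t)/48 = 546/24 - 12/48 = 22.5.
        z = (W - E[W]) / sqrt(Var[W]) = (4.5 - 10.5) / 4.7434 = -1.2649.
        Two-sided p = 2*Phi(z) = 0.205903.
Step 6: alpha = 0.1. fail to reject H0.

W+ = 4.5, W- = 16.5, W = min = 4.5, p = 0.205903, fail to reject H0.


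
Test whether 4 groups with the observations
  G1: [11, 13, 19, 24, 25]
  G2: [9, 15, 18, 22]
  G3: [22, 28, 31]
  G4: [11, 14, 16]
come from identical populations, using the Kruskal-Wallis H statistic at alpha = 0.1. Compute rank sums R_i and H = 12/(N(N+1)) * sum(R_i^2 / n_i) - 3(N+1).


Step 1: Combine all N = 15 observations and assign midranks.
sorted (value, group, rank): (9,G2,1), (11,G1,2.5), (11,G4,2.5), (13,G1,4), (14,G4,5), (15,G2,6), (16,G4,7), (18,G2,8), (19,G1,9), (22,G2,10.5), (22,G3,10.5), (24,G1,12), (25,G1,13), (28,G3,14), (31,G3,15)
Step 2: Sum ranks within each group.
R_1 = 40.5 (n_1 = 5)
R_2 = 25.5 (n_2 = 4)
R_3 = 39.5 (n_3 = 3)
R_4 = 14.5 (n_4 = 3)
Step 3: H = 12/(N(N+1)) * sum(R_i^2/n_i) - 3(N+1)
     = 12/(15*16) * (40.5^2/5 + 25.5^2/4 + 39.5^2/3 + 14.5^2/3) - 3*16
     = 0.050000 * 1080.78 - 48
     = 6.038958.
Step 4: Ties present; correction factor C = 1 - 12/(15^3 - 15) = 0.996429. Corrected H = 6.038958 / 0.996429 = 6.060603.
Step 5: Under H0, H ~ chi^2(3); p-value = 0.108699.
Step 6: alpha = 0.1. fail to reject H0.

H = 6.0606, df = 3, p = 0.108699, fail to reject H0.


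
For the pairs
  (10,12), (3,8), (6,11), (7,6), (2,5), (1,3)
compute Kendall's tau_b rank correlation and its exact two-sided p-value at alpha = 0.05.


Step 1: Enumerate the 15 unordered pairs (i,j) with i<j and classify each by sign(x_j-x_i) * sign(y_j-y_i).
  (1,2):dx=-7,dy=-4->C; (1,3):dx=-4,dy=-1->C; (1,4):dx=-3,dy=-6->C; (1,5):dx=-8,dy=-7->C
  (1,6):dx=-9,dy=-9->C; (2,3):dx=+3,dy=+3->C; (2,4):dx=+4,dy=-2->D; (2,5):dx=-1,dy=-3->C
  (2,6):dx=-2,dy=-5->C; (3,4):dx=+1,dy=-5->D; (3,5):dx=-4,dy=-6->C; (3,6):dx=-5,dy=-8->C
  (4,5):dx=-5,dy=-1->C; (4,6):dx=-6,dy=-3->C; (5,6):dx=-1,dy=-2->C
Step 2: C = 13, D = 2, total pairs = 15.
Step 3: tau = (C - D)/(n(n-1)/2) = (13 - 2)/15 = 0.733333.
Step 4: Exact two-sided p-value (enumerate n! = 720 permutations of y under H0): p = 0.055556.
Step 5: alpha = 0.05. fail to reject H0.

tau_b = 0.7333 (C=13, D=2), p = 0.055556, fail to reject H0.


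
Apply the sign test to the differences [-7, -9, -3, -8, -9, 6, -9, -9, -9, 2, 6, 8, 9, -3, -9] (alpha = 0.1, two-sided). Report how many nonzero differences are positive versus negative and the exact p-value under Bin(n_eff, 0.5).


Step 1: Discard zero differences. Original n = 15; n_eff = number of nonzero differences = 15.
Nonzero differences (with sign): -7, -9, -3, -8, -9, +6, -9, -9, -9, +2, +6, +8, +9, -3, -9
Step 2: Count signs: positive = 5, negative = 10.
Step 3: Under H0: P(positive) = 0.5, so the number of positives S ~ Bin(15, 0.5).
Step 4: Two-sided exact p-value = sum of Bin(15,0.5) probabilities at or below the observed probability = 0.301758.
Step 5: alpha = 0.1. fail to reject H0.

n_eff = 15, pos = 5, neg = 10, p = 0.301758, fail to reject H0.


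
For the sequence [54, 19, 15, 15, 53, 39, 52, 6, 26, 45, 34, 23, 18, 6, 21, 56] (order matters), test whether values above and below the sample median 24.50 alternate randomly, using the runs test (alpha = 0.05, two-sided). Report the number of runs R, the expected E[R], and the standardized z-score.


Step 1: Compute median = 24.50; label A = above, B = below.
Labels in order: ABBBAAABAAABBBBA  (n_A = 8, n_B = 8)
Step 2: Count runs R = 7.
Step 3: Under H0 (random ordering), E[R] = 2*n_A*n_B/(n_A+n_B) + 1 = 2*8*8/16 + 1 = 9.0000.
        Var[R] = 2*n_A*n_B*(2*n_A*n_B - n_A - n_B) / ((n_A+n_B)^2 * (n_A+n_B-1)) = 14336/3840 = 3.7333.
        SD[R] = 1.9322.
Step 4: Continuity-corrected z = (R + 0.5 - E[R]) / SD[R] = (7 + 0.5 - 9.0000) / 1.9322 = -0.7763.
Step 5: Two-sided p-value via normal approximation = 2*(1 - Phi(|z|)) = 0.437558.
Step 6: alpha = 0.05. fail to reject H0.

R = 7, z = -0.7763, p = 0.437558, fail to reject H0.


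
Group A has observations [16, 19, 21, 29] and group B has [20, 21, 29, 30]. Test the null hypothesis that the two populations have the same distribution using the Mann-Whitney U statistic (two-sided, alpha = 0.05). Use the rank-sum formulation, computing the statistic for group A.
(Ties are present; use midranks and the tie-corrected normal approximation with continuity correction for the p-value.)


Step 1: Combine and sort all 8 observations; assign midranks.
sorted (value, group): (16,X), (19,X), (20,Y), (21,X), (21,Y), (29,X), (29,Y), (30,Y)
ranks: 16->1, 19->2, 20->3, 21->4.5, 21->4.5, 29->6.5, 29->6.5, 30->8
Step 2: Rank sum for X: R1 = 1 + 2 + 4.5 + 6.5 = 14.
Step 3: U_X = R1 - n1(n1+1)/2 = 14 - 4*5/2 = 14 - 10 = 4.
       U_Y = n1*n2 - U_X = 16 - 4 = 12.
Step 4: Ties are present, so use the tie-corrected normal approximation (with continuity correction) for the p-value.
Step 5: p-value = 0.306492; compare to alpha = 0.05. fail to reject H0.

U_X = 4, p = 0.306492, fail to reject H0 at alpha = 0.05.


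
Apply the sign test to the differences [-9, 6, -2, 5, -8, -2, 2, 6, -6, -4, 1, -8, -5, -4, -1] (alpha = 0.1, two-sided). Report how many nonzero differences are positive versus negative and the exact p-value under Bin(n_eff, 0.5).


Step 1: Discard zero differences. Original n = 15; n_eff = number of nonzero differences = 15.
Nonzero differences (with sign): -9, +6, -2, +5, -8, -2, +2, +6, -6, -4, +1, -8, -5, -4, -1
Step 2: Count signs: positive = 5, negative = 10.
Step 3: Under H0: P(positive) = 0.5, so the number of positives S ~ Bin(15, 0.5).
Step 4: Two-sided exact p-value = sum of Bin(15,0.5) probabilities at or below the observed probability = 0.301758.
Step 5: alpha = 0.1. fail to reject H0.

n_eff = 15, pos = 5, neg = 10, p = 0.301758, fail to reject H0.


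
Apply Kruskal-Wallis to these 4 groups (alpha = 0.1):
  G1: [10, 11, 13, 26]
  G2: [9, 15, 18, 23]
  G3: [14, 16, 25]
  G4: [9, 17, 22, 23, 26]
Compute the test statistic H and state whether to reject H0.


Step 1: Combine all N = 16 observations and assign midranks.
sorted (value, group, rank): (9,G2,1.5), (9,G4,1.5), (10,G1,3), (11,G1,4), (13,G1,5), (14,G3,6), (15,G2,7), (16,G3,8), (17,G4,9), (18,G2,10), (22,G4,11), (23,G2,12.5), (23,G4,12.5), (25,G3,14), (26,G1,15.5), (26,G4,15.5)
Step 2: Sum ranks within each group.
R_1 = 27.5 (n_1 = 4)
R_2 = 31 (n_2 = 4)
R_3 = 28 (n_3 = 3)
R_4 = 49.5 (n_4 = 5)
Step 3: H = 12/(N(N+1)) * sum(R_i^2/n_i) - 3(N+1)
     = 12/(16*17) * (27.5^2/4 + 31^2/4 + 28^2/3 + 49.5^2/5) - 3*17
     = 0.044118 * 1180.7 - 51
     = 1.089522.
Step 4: Ties present; correction factor C = 1 - 18/(16^3 - 16) = 0.995588. Corrected H = 1.089522 / 0.995588 = 1.094350.
Step 5: Under H0, H ~ chi^2(3); p-value = 0.778438.
Step 6: alpha = 0.1. fail to reject H0.

H = 1.0944, df = 3, p = 0.778438, fail to reject H0.


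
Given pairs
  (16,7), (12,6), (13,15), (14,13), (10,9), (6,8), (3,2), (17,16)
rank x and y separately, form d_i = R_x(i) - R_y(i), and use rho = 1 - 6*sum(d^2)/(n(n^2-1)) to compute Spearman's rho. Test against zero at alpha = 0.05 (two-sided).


Step 1: Rank x and y separately (midranks; no ties here).
rank(x): 16->7, 12->4, 13->5, 14->6, 10->3, 6->2, 3->1, 17->8
rank(y): 7->3, 6->2, 15->7, 13->6, 9->5, 8->4, 2->1, 16->8
Step 2: d_i = R_x(i) - R_y(i); compute d_i^2.
  (7-3)^2=16, (4-2)^2=4, (5-7)^2=4, (6-6)^2=0, (3-5)^2=4, (2-4)^2=4, (1-1)^2=0, (8-8)^2=0
sum(d^2) = 32.
Step 3: rho = 1 - 6*32 / (8*(8^2 - 1)) = 1 - 192/504 = 0.619048.
Step 4: Under H0, t = rho * sqrt((n-2)/(1-rho^2)) = 1.9308 ~ t(6).
Step 5: Two-sided p-value from the t-distribution with 6 df = 0.101733.
Step 6: alpha = 0.05. fail to reject H0.

rho = 0.6190, p = 0.101733, fail to reject H0 at alpha = 0.05.


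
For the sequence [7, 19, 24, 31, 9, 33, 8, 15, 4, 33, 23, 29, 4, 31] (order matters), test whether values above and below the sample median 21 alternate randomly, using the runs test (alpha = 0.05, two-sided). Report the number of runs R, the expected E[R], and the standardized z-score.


Step 1: Compute median = 21; label A = above, B = below.
Labels in order: BBAABABBBAAABA  (n_A = 7, n_B = 7)
Step 2: Count runs R = 8.
Step 3: Under H0 (random ordering), E[R] = 2*n_A*n_B/(n_A+n_B) + 1 = 2*7*7/14 + 1 = 8.0000.
        Var[R] = 2*n_A*n_B*(2*n_A*n_B - n_A - n_B) / ((n_A+n_B)^2 * (n_A+n_B-1)) = 8232/2548 = 3.2308.
        SD[R] = 1.7974.
Step 4: R = E[R], so z = 0 with no continuity correction.
Step 5: Two-sided p-value via normal approximation = 2*(1 - Phi(|z|)) = 1.000000.
Step 6: alpha = 0.05. fail to reject H0.

R = 8, z = 0.0000, p = 1.000000, fail to reject H0.


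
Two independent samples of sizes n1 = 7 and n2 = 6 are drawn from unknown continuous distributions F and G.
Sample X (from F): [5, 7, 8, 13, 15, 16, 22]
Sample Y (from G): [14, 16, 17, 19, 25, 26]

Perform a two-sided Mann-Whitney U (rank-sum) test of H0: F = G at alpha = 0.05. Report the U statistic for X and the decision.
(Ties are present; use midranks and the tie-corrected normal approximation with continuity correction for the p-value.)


Step 1: Combine and sort all 13 observations; assign midranks.
sorted (value, group): (5,X), (7,X), (8,X), (13,X), (14,Y), (15,X), (16,X), (16,Y), (17,Y), (19,Y), (22,X), (25,Y), (26,Y)
ranks: 5->1, 7->2, 8->3, 13->4, 14->5, 15->6, 16->7.5, 16->7.5, 17->9, 19->10, 22->11, 25->12, 26->13
Step 2: Rank sum for X: R1 = 1 + 2 + 3 + 4 + 6 + 7.5 + 11 = 34.5.
Step 3: U_X = R1 - n1(n1+1)/2 = 34.5 - 7*8/2 = 34.5 - 28 = 6.5.
       U_Y = n1*n2 - U_X = 42 - 6.5 = 35.5.
Step 4: Ties are present, so use the tie-corrected normal approximation (with continuity correction) for the p-value.
Step 5: p-value = 0.045204; compare to alpha = 0.05. reject H0.

U_X = 6.5, p = 0.045204, reject H0 at alpha = 0.05.


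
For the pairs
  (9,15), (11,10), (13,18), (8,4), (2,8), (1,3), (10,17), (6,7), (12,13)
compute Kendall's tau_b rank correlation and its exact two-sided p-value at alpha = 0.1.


Step 1: Enumerate the 36 unordered pairs (i,j) with i<j and classify each by sign(x_j-x_i) * sign(y_j-y_i).
  (1,2):dx=+2,dy=-5->D; (1,3):dx=+4,dy=+3->C; (1,4):dx=-1,dy=-11->C; (1,5):dx=-7,dy=-7->C
  (1,6):dx=-8,dy=-12->C; (1,7):dx=+1,dy=+2->C; (1,8):dx=-3,dy=-8->C; (1,9):dx=+3,dy=-2->D
  (2,3):dx=+2,dy=+8->C; (2,4):dx=-3,dy=-6->C; (2,5):dx=-9,dy=-2->C; (2,6):dx=-10,dy=-7->C
  (2,7):dx=-1,dy=+7->D; (2,8):dx=-5,dy=-3->C; (2,9):dx=+1,dy=+3->C; (3,4):dx=-5,dy=-14->C
  (3,5):dx=-11,dy=-10->C; (3,6):dx=-12,dy=-15->C; (3,7):dx=-3,dy=-1->C; (3,8):dx=-7,dy=-11->C
  (3,9):dx=-1,dy=-5->C; (4,5):dx=-6,dy=+4->D; (4,6):dx=-7,dy=-1->C; (4,7):dx=+2,dy=+13->C
  (4,8):dx=-2,dy=+3->D; (4,9):dx=+4,dy=+9->C; (5,6):dx=-1,dy=-5->C; (5,7):dx=+8,dy=+9->C
  (5,8):dx=+4,dy=-1->D; (5,9):dx=+10,dy=+5->C; (6,7):dx=+9,dy=+14->C; (6,8):dx=+5,dy=+4->C
  (6,9):dx=+11,dy=+10->C; (7,8):dx=-4,dy=-10->C; (7,9):dx=+2,dy=-4->D; (8,9):dx=+6,dy=+6->C
Step 2: C = 29, D = 7, total pairs = 36.
Step 3: tau = (C - D)/(n(n-1)/2) = (29 - 7)/36 = 0.611111.
Step 4: Exact two-sided p-value (enumerate n! = 362880 permutations of y under H0): p = 0.024741.
Step 5: alpha = 0.1. reject H0.

tau_b = 0.6111 (C=29, D=7), p = 0.024741, reject H0.


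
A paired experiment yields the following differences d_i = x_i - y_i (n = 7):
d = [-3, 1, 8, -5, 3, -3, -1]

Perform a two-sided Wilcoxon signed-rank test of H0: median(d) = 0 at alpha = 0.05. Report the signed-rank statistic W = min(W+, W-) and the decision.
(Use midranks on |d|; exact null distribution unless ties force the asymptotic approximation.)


Step 1: Drop any zero differences (none here) and take |d_i|.
|d| = [3, 1, 8, 5, 3, 3, 1]
Step 2: Midrank |d_i| (ties get averaged ranks).
ranks: |3|->4, |1|->1.5, |8|->7, |5|->6, |3|->4, |3|->4, |1|->1.5
Step 3: Attach original signs; sum ranks with positive sign and with negative sign.
W+ = 1.5 + 7 + 4 = 12.5
W- = 4 + 6 + 4 + 1.5 = 15.5
(Check: W+ + W- = 28 should equal n(n+1)/2 = 28.)
Step 4: Test statistic W = min(W+, W-) = 12.5.
Step 5: Ties in |d|, so use the tie-corrected normal approximation.
        E[W] = n(n+1)/4 = 7*8/4 = 14.
        Tie groups: |d|=1 (t=2), |d|=3 (t=3); sum(t^3 - t) = 30.
        Var[W] = n(n+1)(2n+1)/24 - sum(t^3-t)/48 = 840/24 - 30/48 = 34.375.
        z = (W - E[W]) / sqrt(Var[W]) = (12.5 - 14) / 5.8630 = -0.2558.
        Two-sided p = 2*Phi(z) = 0.798074.
Step 6: alpha = 0.05. fail to reject H0.

W+ = 12.5, W- = 15.5, W = min = 12.5, p = 0.798074, fail to reject H0.


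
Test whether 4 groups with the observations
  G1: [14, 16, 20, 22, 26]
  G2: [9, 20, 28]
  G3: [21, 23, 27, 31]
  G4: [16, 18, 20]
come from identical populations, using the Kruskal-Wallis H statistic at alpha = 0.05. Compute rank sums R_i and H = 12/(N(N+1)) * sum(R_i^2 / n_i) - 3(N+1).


Step 1: Combine all N = 15 observations and assign midranks.
sorted (value, group, rank): (9,G2,1), (14,G1,2), (16,G1,3.5), (16,G4,3.5), (18,G4,5), (20,G1,7), (20,G2,7), (20,G4,7), (21,G3,9), (22,G1,10), (23,G3,11), (26,G1,12), (27,G3,13), (28,G2,14), (31,G3,15)
Step 2: Sum ranks within each group.
R_1 = 34.5 (n_1 = 5)
R_2 = 22 (n_2 = 3)
R_3 = 48 (n_3 = 4)
R_4 = 15.5 (n_4 = 3)
Step 3: H = 12/(N(N+1)) * sum(R_i^2/n_i) - 3(N+1)
     = 12/(15*16) * (34.5^2/5 + 22^2/3 + 48^2/4 + 15.5^2/3) - 3*16
     = 0.050000 * 1055.47 - 48
     = 4.773333.
Step 4: Ties present; correction factor C = 1 - 30/(15^3 - 15) = 0.991071. Corrected H = 4.773333 / 0.991071 = 4.816336.
Step 5: Under H0, H ~ chi^2(3); p-value = 0.185751.
Step 6: alpha = 0.05. fail to reject H0.

H = 4.8163, df = 3, p = 0.185751, fail to reject H0.


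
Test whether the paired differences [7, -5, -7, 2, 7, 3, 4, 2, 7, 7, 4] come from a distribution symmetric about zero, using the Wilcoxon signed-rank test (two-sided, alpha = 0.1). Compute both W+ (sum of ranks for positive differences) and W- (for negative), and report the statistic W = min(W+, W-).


Step 1: Drop any zero differences (none here) and take |d_i|.
|d| = [7, 5, 7, 2, 7, 3, 4, 2, 7, 7, 4]
Step 2: Midrank |d_i| (ties get averaged ranks).
ranks: |7|->9, |5|->6, |7|->9, |2|->1.5, |7|->9, |3|->3, |4|->4.5, |2|->1.5, |7|->9, |7|->9, |4|->4.5
Step 3: Attach original signs; sum ranks with positive sign and with negative sign.
W+ = 9 + 1.5 + 9 + 3 + 4.5 + 1.5 + 9 + 9 + 4.5 = 51
W- = 6 + 9 = 15
(Check: W+ + W- = 66 should equal n(n+1)/2 = 66.)
Step 4: Test statistic W = min(W+, W-) = 15.
Step 5: Ties in |d|, so use the tie-corrected normal approximation.
        E[W] = n(n+1)/4 = 11*12/4 = 33.
        Tie groups: |d|=2 (t=2), |d|=4 (t=2), |d|=7 (t=5); sum(t^3 - t) = 132.
        Var[W] = n(n+1)(2n+1)/24 - sum(t^3-t)/48 = 3036/24 - 132/48 = 123.75.
        z = (W - E[W]) / sqrt(Var[W]) = (15 - 33) / 11.1243 = -1.6181.
        Two-sided p = 2*Phi(z) = 0.105645.
Step 6: alpha = 0.1. fail to reject H0.

W+ = 51, W- = 15, W = min = 15, p = 0.105645, fail to reject H0.


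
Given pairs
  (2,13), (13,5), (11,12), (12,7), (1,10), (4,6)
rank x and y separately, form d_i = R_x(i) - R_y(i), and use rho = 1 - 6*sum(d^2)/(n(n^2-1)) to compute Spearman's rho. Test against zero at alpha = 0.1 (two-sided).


Step 1: Rank x and y separately (midranks; no ties here).
rank(x): 2->2, 13->6, 11->4, 12->5, 1->1, 4->3
rank(y): 13->6, 5->1, 12->5, 7->3, 10->4, 6->2
Step 2: d_i = R_x(i) - R_y(i); compute d_i^2.
  (2-6)^2=16, (6-1)^2=25, (4-5)^2=1, (5-3)^2=4, (1-4)^2=9, (3-2)^2=1
sum(d^2) = 56.
Step 3: rho = 1 - 6*56 / (6*(6^2 - 1)) = 1 - 336/210 = -0.600000.
Step 4: Under H0, t = rho * sqrt((n-2)/(1-rho^2)) = -1.5000 ~ t(4).
Step 5: Two-sided p-value from the t-distribution with 4 df = 0.208000.
Step 6: alpha = 0.1. fail to reject H0.

rho = -0.6000, p = 0.208000, fail to reject H0 at alpha = 0.1.


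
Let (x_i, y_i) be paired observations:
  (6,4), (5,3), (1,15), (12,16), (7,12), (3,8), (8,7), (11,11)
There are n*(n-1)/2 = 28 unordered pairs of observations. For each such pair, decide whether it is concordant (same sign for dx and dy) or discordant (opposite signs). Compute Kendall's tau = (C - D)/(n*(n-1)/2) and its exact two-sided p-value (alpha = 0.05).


Step 1: Enumerate the 28 unordered pairs (i,j) with i<j and classify each by sign(x_j-x_i) * sign(y_j-y_i).
  (1,2):dx=-1,dy=-1->C; (1,3):dx=-5,dy=+11->D; (1,4):dx=+6,dy=+12->C; (1,5):dx=+1,dy=+8->C
  (1,6):dx=-3,dy=+4->D; (1,7):dx=+2,dy=+3->C; (1,8):dx=+5,dy=+7->C; (2,3):dx=-4,dy=+12->D
  (2,4):dx=+7,dy=+13->C; (2,5):dx=+2,dy=+9->C; (2,6):dx=-2,dy=+5->D; (2,7):dx=+3,dy=+4->C
  (2,8):dx=+6,dy=+8->C; (3,4):dx=+11,dy=+1->C; (3,5):dx=+6,dy=-3->D; (3,6):dx=+2,dy=-7->D
  (3,7):dx=+7,dy=-8->D; (3,8):dx=+10,dy=-4->D; (4,5):dx=-5,dy=-4->C; (4,6):dx=-9,dy=-8->C
  (4,7):dx=-4,dy=-9->C; (4,8):dx=-1,dy=-5->C; (5,6):dx=-4,dy=-4->C; (5,7):dx=+1,dy=-5->D
  (5,8):dx=+4,dy=-1->D; (6,7):dx=+5,dy=-1->D; (6,8):dx=+8,dy=+3->C; (7,8):dx=+3,dy=+4->C
Step 2: C = 17, D = 11, total pairs = 28.
Step 3: tau = (C - D)/(n(n-1)/2) = (17 - 11)/28 = 0.214286.
Step 4: Exact two-sided p-value (enumerate n! = 40320 permutations of y under H0): p = 0.548413.
Step 5: alpha = 0.05. fail to reject H0.

tau_b = 0.2143 (C=17, D=11), p = 0.548413, fail to reject H0.


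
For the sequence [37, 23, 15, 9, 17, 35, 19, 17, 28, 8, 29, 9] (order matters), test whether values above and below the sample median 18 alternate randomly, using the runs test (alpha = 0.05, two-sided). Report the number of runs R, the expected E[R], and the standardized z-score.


Step 1: Compute median = 18; label A = above, B = below.
Labels in order: AABBBAABABAB  (n_A = 6, n_B = 6)
Step 2: Count runs R = 8.
Step 3: Under H0 (random ordering), E[R] = 2*n_A*n_B/(n_A+n_B) + 1 = 2*6*6/12 + 1 = 7.0000.
        Var[R] = 2*n_A*n_B*(2*n_A*n_B - n_A - n_B) / ((n_A+n_B)^2 * (n_A+n_B-1)) = 4320/1584 = 2.7273.
        SD[R] = 1.6514.
Step 4: Continuity-corrected z = (R - 0.5 - E[R]) / SD[R] = (8 - 0.5 - 7.0000) / 1.6514 = 0.3028.
Step 5: Two-sided p-value via normal approximation = 2*(1 - Phi(|z|)) = 0.762069.
Step 6: alpha = 0.05. fail to reject H0.

R = 8, z = 0.3028, p = 0.762069, fail to reject H0.


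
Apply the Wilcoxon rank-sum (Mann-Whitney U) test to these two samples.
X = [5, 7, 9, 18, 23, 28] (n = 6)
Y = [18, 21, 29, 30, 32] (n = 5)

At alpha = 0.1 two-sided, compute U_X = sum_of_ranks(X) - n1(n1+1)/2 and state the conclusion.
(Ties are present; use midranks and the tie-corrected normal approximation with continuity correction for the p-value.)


Step 1: Combine and sort all 11 observations; assign midranks.
sorted (value, group): (5,X), (7,X), (9,X), (18,X), (18,Y), (21,Y), (23,X), (28,X), (29,Y), (30,Y), (32,Y)
ranks: 5->1, 7->2, 9->3, 18->4.5, 18->4.5, 21->6, 23->7, 28->8, 29->9, 30->10, 32->11
Step 2: Rank sum for X: R1 = 1 + 2 + 3 + 4.5 + 7 + 8 = 25.5.
Step 3: U_X = R1 - n1(n1+1)/2 = 25.5 - 6*7/2 = 25.5 - 21 = 4.5.
       U_Y = n1*n2 - U_X = 30 - 4.5 = 25.5.
Step 4: Ties are present, so use the tie-corrected normal approximation (with continuity correction) for the p-value.
Step 5: p-value = 0.067264; compare to alpha = 0.1. reject H0.

U_X = 4.5, p = 0.067264, reject H0 at alpha = 0.1.


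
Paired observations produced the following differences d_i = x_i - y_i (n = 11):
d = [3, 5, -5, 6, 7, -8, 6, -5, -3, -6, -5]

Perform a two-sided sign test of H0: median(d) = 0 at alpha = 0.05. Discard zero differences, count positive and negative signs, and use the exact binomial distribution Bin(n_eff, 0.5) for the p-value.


Step 1: Discard zero differences. Original n = 11; n_eff = number of nonzero differences = 11.
Nonzero differences (with sign): +3, +5, -5, +6, +7, -8, +6, -5, -3, -6, -5
Step 2: Count signs: positive = 5, negative = 6.
Step 3: Under H0: P(positive) = 0.5, so the number of positives S ~ Bin(11, 0.5).
Step 4: Two-sided exact p-value = sum of Bin(11,0.5) probabilities at or below the observed probability = 1.000000.
Step 5: alpha = 0.05. fail to reject H0.

n_eff = 11, pos = 5, neg = 6, p = 1.000000, fail to reject H0.


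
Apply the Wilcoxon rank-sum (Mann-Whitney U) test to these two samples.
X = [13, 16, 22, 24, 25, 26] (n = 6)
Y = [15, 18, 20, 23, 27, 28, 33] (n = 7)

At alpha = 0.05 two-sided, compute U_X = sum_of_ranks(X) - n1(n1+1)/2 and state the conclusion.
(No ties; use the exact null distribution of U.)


Step 1: Combine and sort all 13 observations; assign midranks.
sorted (value, group): (13,X), (15,Y), (16,X), (18,Y), (20,Y), (22,X), (23,Y), (24,X), (25,X), (26,X), (27,Y), (28,Y), (33,Y)
ranks: 13->1, 15->2, 16->3, 18->4, 20->5, 22->6, 23->7, 24->8, 25->9, 26->10, 27->11, 28->12, 33->13
Step 2: Rank sum for X: R1 = 1 + 3 + 6 + 8 + 9 + 10 = 37.
Step 3: U_X = R1 - n1(n1+1)/2 = 37 - 6*7/2 = 37 - 21 = 16.
       U_Y = n1*n2 - U_X = 42 - 16 = 26.
Step 4: No ties, so the exact null distribution of U (based on enumerating the C(13,6) = 1716 equally likely rank assignments) gives the two-sided p-value.
Step 5: p-value = 0.533800; compare to alpha = 0.05. fail to reject H0.

U_X = 16, p = 0.533800, fail to reject H0 at alpha = 0.05.


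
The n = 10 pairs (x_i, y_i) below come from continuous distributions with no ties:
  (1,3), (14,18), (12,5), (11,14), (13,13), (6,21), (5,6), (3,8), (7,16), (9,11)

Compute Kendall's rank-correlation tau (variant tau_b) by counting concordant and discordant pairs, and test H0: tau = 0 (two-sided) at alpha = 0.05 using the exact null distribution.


Step 1: Enumerate the 45 unordered pairs (i,j) with i<j and classify each by sign(x_j-x_i) * sign(y_j-y_i).
  (1,2):dx=+13,dy=+15->C; (1,3):dx=+11,dy=+2->C; (1,4):dx=+10,dy=+11->C; (1,5):dx=+12,dy=+10->C
  (1,6):dx=+5,dy=+18->C; (1,7):dx=+4,dy=+3->C; (1,8):dx=+2,dy=+5->C; (1,9):dx=+6,dy=+13->C
  (1,10):dx=+8,dy=+8->C; (2,3):dx=-2,dy=-13->C; (2,4):dx=-3,dy=-4->C; (2,5):dx=-1,dy=-5->C
  (2,6):dx=-8,dy=+3->D; (2,7):dx=-9,dy=-12->C; (2,8):dx=-11,dy=-10->C; (2,9):dx=-7,dy=-2->C
  (2,10):dx=-5,dy=-7->C; (3,4):dx=-1,dy=+9->D; (3,5):dx=+1,dy=+8->C; (3,6):dx=-6,dy=+16->D
  (3,7):dx=-7,dy=+1->D; (3,8):dx=-9,dy=+3->D; (3,9):dx=-5,dy=+11->D; (3,10):dx=-3,dy=+6->D
  (4,5):dx=+2,dy=-1->D; (4,6):dx=-5,dy=+7->D; (4,7):dx=-6,dy=-8->C; (4,8):dx=-8,dy=-6->C
  (4,9):dx=-4,dy=+2->D; (4,10):dx=-2,dy=-3->C; (5,6):dx=-7,dy=+8->D; (5,7):dx=-8,dy=-7->C
  (5,8):dx=-10,dy=-5->C; (5,9):dx=-6,dy=+3->D; (5,10):dx=-4,dy=-2->C; (6,7):dx=-1,dy=-15->C
  (6,8):dx=-3,dy=-13->C; (6,9):dx=+1,dy=-5->D; (6,10):dx=+3,dy=-10->D; (7,8):dx=-2,dy=+2->D
  (7,9):dx=+2,dy=+10->C; (7,10):dx=+4,dy=+5->C; (8,9):dx=+4,dy=+8->C; (8,10):dx=+6,dy=+3->C
  (9,10):dx=+2,dy=-5->D
Step 2: C = 29, D = 16, total pairs = 45.
Step 3: tau = (C - D)/(n(n-1)/2) = (29 - 16)/45 = 0.288889.
Step 4: Exact two-sided p-value (enumerate n! = 3628800 permutations of y under H0): p = 0.291248.
Step 5: alpha = 0.05. fail to reject H0.

tau_b = 0.2889 (C=29, D=16), p = 0.291248, fail to reject H0.


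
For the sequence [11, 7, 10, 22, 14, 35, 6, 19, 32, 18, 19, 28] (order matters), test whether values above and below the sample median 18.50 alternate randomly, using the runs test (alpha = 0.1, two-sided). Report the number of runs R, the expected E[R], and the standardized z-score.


Step 1: Compute median = 18.50; label A = above, B = below.
Labels in order: BBBABABAABAA  (n_A = 6, n_B = 6)
Step 2: Count runs R = 8.
Step 3: Under H0 (random ordering), E[R] = 2*n_A*n_B/(n_A+n_B) + 1 = 2*6*6/12 + 1 = 7.0000.
        Var[R] = 2*n_A*n_B*(2*n_A*n_B - n_A - n_B) / ((n_A+n_B)^2 * (n_A+n_B-1)) = 4320/1584 = 2.7273.
        SD[R] = 1.6514.
Step 4: Continuity-corrected z = (R - 0.5 - E[R]) / SD[R] = (8 - 0.5 - 7.0000) / 1.6514 = 0.3028.
Step 5: Two-sided p-value via normal approximation = 2*(1 - Phi(|z|)) = 0.762069.
Step 6: alpha = 0.1. fail to reject H0.

R = 8, z = 0.3028, p = 0.762069, fail to reject H0.


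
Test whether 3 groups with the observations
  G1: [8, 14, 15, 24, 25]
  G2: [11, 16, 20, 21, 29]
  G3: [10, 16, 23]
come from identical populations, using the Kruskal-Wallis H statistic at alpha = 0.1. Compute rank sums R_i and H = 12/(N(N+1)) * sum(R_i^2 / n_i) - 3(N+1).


Step 1: Combine all N = 13 observations and assign midranks.
sorted (value, group, rank): (8,G1,1), (10,G3,2), (11,G2,3), (14,G1,4), (15,G1,5), (16,G2,6.5), (16,G3,6.5), (20,G2,8), (21,G2,9), (23,G3,10), (24,G1,11), (25,G1,12), (29,G2,13)
Step 2: Sum ranks within each group.
R_1 = 33 (n_1 = 5)
R_2 = 39.5 (n_2 = 5)
R_3 = 18.5 (n_3 = 3)
Step 3: H = 12/(N(N+1)) * sum(R_i^2/n_i) - 3(N+1)
     = 12/(13*14) * (33^2/5 + 39.5^2/5 + 18.5^2/3) - 3*14
     = 0.065934 * 643.933 - 42
     = 0.457143.
Step 4: Ties present; correction factor C = 1 - 6/(13^3 - 13) = 0.997253. Corrected H = 0.457143 / 0.997253 = 0.458402.
Step 5: Under H0, H ~ chi^2(2); p-value = 0.795169.
Step 6: alpha = 0.1. fail to reject H0.

H = 0.4584, df = 2, p = 0.795169, fail to reject H0.


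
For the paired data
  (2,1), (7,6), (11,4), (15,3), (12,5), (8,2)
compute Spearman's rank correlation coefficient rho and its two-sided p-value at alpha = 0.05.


Step 1: Rank x and y separately (midranks; no ties here).
rank(x): 2->1, 7->2, 11->4, 15->6, 12->5, 8->3
rank(y): 1->1, 6->6, 4->4, 3->3, 5->5, 2->2
Step 2: d_i = R_x(i) - R_y(i); compute d_i^2.
  (1-1)^2=0, (2-6)^2=16, (4-4)^2=0, (6-3)^2=9, (5-5)^2=0, (3-2)^2=1
sum(d^2) = 26.
Step 3: rho = 1 - 6*26 / (6*(6^2 - 1)) = 1 - 156/210 = 0.257143.
Step 4: Under H0, t = rho * sqrt((n-2)/(1-rho^2)) = 0.5322 ~ t(4).
Step 5: Two-sided p-value from the t-distribution with 4 df = 0.622787.
Step 6: alpha = 0.05. fail to reject H0.

rho = 0.2571, p = 0.622787, fail to reject H0 at alpha = 0.05.


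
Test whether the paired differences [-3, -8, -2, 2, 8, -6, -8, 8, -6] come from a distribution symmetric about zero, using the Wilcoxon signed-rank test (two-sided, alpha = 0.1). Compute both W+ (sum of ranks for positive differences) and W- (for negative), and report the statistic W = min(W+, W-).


Step 1: Drop any zero differences (none here) and take |d_i|.
|d| = [3, 8, 2, 2, 8, 6, 8, 8, 6]
Step 2: Midrank |d_i| (ties get averaged ranks).
ranks: |3|->3, |8|->7.5, |2|->1.5, |2|->1.5, |8|->7.5, |6|->4.5, |8|->7.5, |8|->7.5, |6|->4.5
Step 3: Attach original signs; sum ranks with positive sign and with negative sign.
W+ = 1.5 + 7.5 + 7.5 = 16.5
W- = 3 + 7.5 + 1.5 + 4.5 + 7.5 + 4.5 = 28.5
(Check: W+ + W- = 45 should equal n(n+1)/2 = 45.)
Step 4: Test statistic W = min(W+, W-) = 16.5.
Step 5: Ties in |d|, so use the tie-corrected normal approximation.
        E[W] = n(n+1)/4 = 9*10/4 = 22.5.
        Tie groups: |d|=2 (t=2), |d|=6 (t=2), |d|=8 (t=4); sum(t^3 - t) = 72.
        Var[W] = n(n+1)(2n+1)/24 - sum(t^3-t)/48 = 1710/24 - 72/48 = 69.75.
        z = (W - E[W]) / sqrt(Var[W]) = (16.5 - 22.5) / 8.3516 = -0.7184.
        Two-sided p = 2*Phi(z) = 0.472498.
Step 6: alpha = 0.1. fail to reject H0.

W+ = 16.5, W- = 28.5, W = min = 16.5, p = 0.472498, fail to reject H0.


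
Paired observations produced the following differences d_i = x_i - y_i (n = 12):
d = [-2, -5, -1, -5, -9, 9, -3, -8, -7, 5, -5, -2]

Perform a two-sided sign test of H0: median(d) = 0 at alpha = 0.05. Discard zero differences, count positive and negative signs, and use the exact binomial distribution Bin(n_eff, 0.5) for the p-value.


Step 1: Discard zero differences. Original n = 12; n_eff = number of nonzero differences = 12.
Nonzero differences (with sign): -2, -5, -1, -5, -9, +9, -3, -8, -7, +5, -5, -2
Step 2: Count signs: positive = 2, negative = 10.
Step 3: Under H0: P(positive) = 0.5, so the number of positives S ~ Bin(12, 0.5).
Step 4: Two-sided exact p-value = sum of Bin(12,0.5) probabilities at or below the observed probability = 0.038574.
Step 5: alpha = 0.05. reject H0.

n_eff = 12, pos = 2, neg = 10, p = 0.038574, reject H0.


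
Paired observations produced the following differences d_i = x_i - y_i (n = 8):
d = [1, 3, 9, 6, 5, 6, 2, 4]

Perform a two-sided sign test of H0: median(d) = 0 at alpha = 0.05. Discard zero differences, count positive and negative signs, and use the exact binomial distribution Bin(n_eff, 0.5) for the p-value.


Step 1: Discard zero differences. Original n = 8; n_eff = number of nonzero differences = 8.
Nonzero differences (with sign): +1, +3, +9, +6, +5, +6, +2, +4
Step 2: Count signs: positive = 8, negative = 0.
Step 3: Under H0: P(positive) = 0.5, so the number of positives S ~ Bin(8, 0.5).
Step 4: Two-sided exact p-value = sum of Bin(8,0.5) probabilities at or below the observed probability = 0.007812.
Step 5: alpha = 0.05. reject H0.

n_eff = 8, pos = 8, neg = 0, p = 0.007812, reject H0.


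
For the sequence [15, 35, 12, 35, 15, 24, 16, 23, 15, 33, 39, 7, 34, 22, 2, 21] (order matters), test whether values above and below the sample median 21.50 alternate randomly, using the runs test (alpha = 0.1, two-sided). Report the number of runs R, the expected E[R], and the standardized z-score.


Step 1: Compute median = 21.50; label A = above, B = below.
Labels in order: BABABABABAABAABB  (n_A = 8, n_B = 8)
Step 2: Count runs R = 13.
Step 3: Under H0 (random ordering), E[R] = 2*n_A*n_B/(n_A+n_B) + 1 = 2*8*8/16 + 1 = 9.0000.
        Var[R] = 2*n_A*n_B*(2*n_A*n_B - n_A - n_B) / ((n_A+n_B)^2 * (n_A+n_B-1)) = 14336/3840 = 3.7333.
        SD[R] = 1.9322.
Step 4: Continuity-corrected z = (R - 0.5 - E[R]) / SD[R] = (13 - 0.5 - 9.0000) / 1.9322 = 1.8114.
Step 5: Two-sided p-value via normal approximation = 2*(1 - Phi(|z|)) = 0.070076.
Step 6: alpha = 0.1. reject H0.

R = 13, z = 1.8114, p = 0.070076, reject H0.


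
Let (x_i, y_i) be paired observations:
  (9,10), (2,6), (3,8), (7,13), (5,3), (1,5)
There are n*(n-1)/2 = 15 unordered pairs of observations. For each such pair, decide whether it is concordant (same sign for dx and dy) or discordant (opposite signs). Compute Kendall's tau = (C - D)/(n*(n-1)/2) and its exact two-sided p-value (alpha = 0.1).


Step 1: Enumerate the 15 unordered pairs (i,j) with i<j and classify each by sign(x_j-x_i) * sign(y_j-y_i).
  (1,2):dx=-7,dy=-4->C; (1,3):dx=-6,dy=-2->C; (1,4):dx=-2,dy=+3->D; (1,5):dx=-4,dy=-7->C
  (1,6):dx=-8,dy=-5->C; (2,3):dx=+1,dy=+2->C; (2,4):dx=+5,dy=+7->C; (2,5):dx=+3,dy=-3->D
  (2,6):dx=-1,dy=-1->C; (3,4):dx=+4,dy=+5->C; (3,5):dx=+2,dy=-5->D; (3,6):dx=-2,dy=-3->C
  (4,5):dx=-2,dy=-10->C; (4,6):dx=-6,dy=-8->C; (5,6):dx=-4,dy=+2->D
Step 2: C = 11, D = 4, total pairs = 15.
Step 3: tau = (C - D)/(n(n-1)/2) = (11 - 4)/15 = 0.466667.
Step 4: Exact two-sided p-value (enumerate n! = 720 permutations of y under H0): p = 0.272222.
Step 5: alpha = 0.1. fail to reject H0.

tau_b = 0.4667 (C=11, D=4), p = 0.272222, fail to reject H0.


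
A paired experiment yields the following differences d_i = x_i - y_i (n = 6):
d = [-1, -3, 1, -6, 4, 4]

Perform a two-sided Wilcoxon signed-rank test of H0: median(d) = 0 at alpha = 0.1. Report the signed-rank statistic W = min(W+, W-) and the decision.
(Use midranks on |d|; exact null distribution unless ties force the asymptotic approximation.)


Step 1: Drop any zero differences (none here) and take |d_i|.
|d| = [1, 3, 1, 6, 4, 4]
Step 2: Midrank |d_i| (ties get averaged ranks).
ranks: |1|->1.5, |3|->3, |1|->1.5, |6|->6, |4|->4.5, |4|->4.5
Step 3: Attach original signs; sum ranks with positive sign and with negative sign.
W+ = 1.5 + 4.5 + 4.5 = 10.5
W- = 1.5 + 3 + 6 = 10.5
(Check: W+ + W- = 21 should equal n(n+1)/2 = 21.)
Step 4: Test statistic W = min(W+, W-) = 10.5.
Step 5: Ties in |d|, so use the tie-corrected normal approximation.
        E[W] = n(n+1)/4 = 6*7/4 = 10.5.
        Tie groups: |d|=1 (t=2), |d|=4 (t=2); sum(t^3 - t) = 12.
        Var[W] = n(n+1)(2n+1)/24 - sum(t^3-t)/48 = 546/24 - 12/48 = 22.5.
        z = (W - E[W]) / sqrt(Var[W]) = (10.5 - 10.5) / 4.7434 = 0.0000.
        Two-sided p = 2*Phi(z) = 1.000000.
Step 6: alpha = 0.1. fail to reject H0.

W+ = 10.5, W- = 10.5, W = min = 10.5, p = 1.000000, fail to reject H0.


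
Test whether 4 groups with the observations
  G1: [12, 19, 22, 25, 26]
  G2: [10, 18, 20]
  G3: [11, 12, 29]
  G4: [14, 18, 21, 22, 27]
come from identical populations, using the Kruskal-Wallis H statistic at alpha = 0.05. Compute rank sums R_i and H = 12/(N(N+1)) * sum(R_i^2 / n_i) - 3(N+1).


Step 1: Combine all N = 16 observations and assign midranks.
sorted (value, group, rank): (10,G2,1), (11,G3,2), (12,G1,3.5), (12,G3,3.5), (14,G4,5), (18,G2,6.5), (18,G4,6.5), (19,G1,8), (20,G2,9), (21,G4,10), (22,G1,11.5), (22,G4,11.5), (25,G1,13), (26,G1,14), (27,G4,15), (29,G3,16)
Step 2: Sum ranks within each group.
R_1 = 50 (n_1 = 5)
R_2 = 16.5 (n_2 = 3)
R_3 = 21.5 (n_3 = 3)
R_4 = 48 (n_4 = 5)
Step 3: H = 12/(N(N+1)) * sum(R_i^2/n_i) - 3(N+1)
     = 12/(16*17) * (50^2/5 + 16.5^2/3 + 21.5^2/3 + 48^2/5) - 3*17
     = 0.044118 * 1205.63 - 51
     = 2.189706.
Step 4: Ties present; correction factor C = 1 - 18/(16^3 - 16) = 0.995588. Corrected H = 2.189706 / 0.995588 = 2.199409.
Step 5: Under H0, H ~ chi^2(3); p-value = 0.532065.
Step 6: alpha = 0.05. fail to reject H0.

H = 2.1994, df = 3, p = 0.532065, fail to reject H0.


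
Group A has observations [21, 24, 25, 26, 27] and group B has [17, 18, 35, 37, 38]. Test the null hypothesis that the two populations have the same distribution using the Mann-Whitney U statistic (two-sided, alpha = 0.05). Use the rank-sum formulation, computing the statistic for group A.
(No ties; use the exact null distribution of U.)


Step 1: Combine and sort all 10 observations; assign midranks.
sorted (value, group): (17,Y), (18,Y), (21,X), (24,X), (25,X), (26,X), (27,X), (35,Y), (37,Y), (38,Y)
ranks: 17->1, 18->2, 21->3, 24->4, 25->5, 26->6, 27->7, 35->8, 37->9, 38->10
Step 2: Rank sum for X: R1 = 3 + 4 + 5 + 6 + 7 = 25.
Step 3: U_X = R1 - n1(n1+1)/2 = 25 - 5*6/2 = 25 - 15 = 10.
       U_Y = n1*n2 - U_X = 25 - 10 = 15.
Step 4: No ties, so the exact null distribution of U (based on enumerating the C(10,5) = 252 equally likely rank assignments) gives the two-sided p-value.
Step 5: p-value = 0.690476; compare to alpha = 0.05. fail to reject H0.

U_X = 10, p = 0.690476, fail to reject H0 at alpha = 0.05.
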